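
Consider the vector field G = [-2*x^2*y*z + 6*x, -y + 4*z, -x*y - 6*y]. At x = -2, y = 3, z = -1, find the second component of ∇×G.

(∇×G)_2 = ∂G₁/∂z − ∂G₃/∂x
= -2*x^2*y − (-y)
= -2*x^2*y + y
At (-2, 3, -1): -21.

-21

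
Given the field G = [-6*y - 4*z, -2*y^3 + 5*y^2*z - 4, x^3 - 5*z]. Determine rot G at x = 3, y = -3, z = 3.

(-45, -31, 6)

(∇×G)₁ = ∂G₃/∂y − ∂G₂/∂z = -5*y^2
(∇×G)₂ = ∂G₁/∂z − ∂G₃/∂x = -3*x^2 - 4
(∇×G)₃ = ∂G₂/∂x − ∂G₁/∂y = 6
∇×G = (-5*y^2, -3*x^2 - 4, 6)
At (3, -3, 3): (-45, -31, 6).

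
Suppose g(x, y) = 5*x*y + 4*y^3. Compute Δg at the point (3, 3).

∂²g/∂x² = 0
∂²g/∂y² = 24*y
∇²g = 24*y
At (3, 3): 72.

72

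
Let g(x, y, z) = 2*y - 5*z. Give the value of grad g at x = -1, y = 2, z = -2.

(0, 2, -5)

∂g/∂x = 0
∂g/∂y = 2
∂g/∂z = -5
∇g = (0, 2, -5)
At (-1, 2, -2): (0, 2, -5).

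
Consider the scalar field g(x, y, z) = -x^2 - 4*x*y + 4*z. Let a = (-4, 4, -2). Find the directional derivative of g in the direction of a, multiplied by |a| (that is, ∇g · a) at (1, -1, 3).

-32

∂g/∂x = -2*x - 4*y
∂g/∂y = -4*x
∂g/∂z = 4
∇g at (1, -1, 3) = (2, -4, 4)
∇g · a = (2)(-4) + (-4)(4) + (4)(-2) = -32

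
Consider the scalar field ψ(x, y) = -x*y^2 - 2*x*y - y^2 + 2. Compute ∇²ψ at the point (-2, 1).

∂²ψ/∂x² = 0
∂²ψ/∂y² = -2*(x + 1)
∇²ψ = -2*x - 2
At (-2, 1): 2.

2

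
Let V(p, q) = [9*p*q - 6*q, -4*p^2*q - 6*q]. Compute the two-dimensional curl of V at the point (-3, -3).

-39

∂V₂/∂p = -8*p*q
∂V₁/∂q = 9*p - 6
Scalar curl = -8*p*q - 9*p + 6
At (-3, -3): -39.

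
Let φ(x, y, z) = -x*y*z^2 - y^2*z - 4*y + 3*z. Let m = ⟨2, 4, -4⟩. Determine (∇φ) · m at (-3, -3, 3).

∂φ/∂x = -y*z^2
∂φ/∂y = -x*z^2 - 2*y*z - 4
∂φ/∂z = -2*x*y*z - y^2 + 3
∇φ at (-3, -3, 3) = (27, 41, -60)
∇φ · m = (27)(2) + (41)(4) + (-60)(-4) = 458

458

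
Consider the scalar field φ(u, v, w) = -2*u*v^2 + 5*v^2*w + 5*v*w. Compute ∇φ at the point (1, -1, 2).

(-2, -6, 0)

∂φ/∂u = -2*v^2
∂φ/∂v = -4*u*v + 10*v*w + 5*w
∂φ/∂w = 5*v^2 + 5*v
∇φ = (-2*v^2, -4*u*v + 10*v*w + 5*w, 5*v^2 + 5*v)
At (1, -1, 2): (-2, -6, 0).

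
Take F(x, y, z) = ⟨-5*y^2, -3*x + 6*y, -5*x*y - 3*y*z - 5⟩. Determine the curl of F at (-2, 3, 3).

(∇×F)₁ = ∂F₃/∂y − ∂F₂/∂z = -5*x - 3*z
(∇×F)₂ = ∂F₁/∂z − ∂F₃/∂x = 5*y
(∇×F)₃ = ∂F₂/∂x − ∂F₁/∂y = 10*y - 3
∇×F = (-5*x - 3*z, 5*y, 10*y - 3)
At (-2, 3, 3): (1, 15, 27).

(1, 15, 27)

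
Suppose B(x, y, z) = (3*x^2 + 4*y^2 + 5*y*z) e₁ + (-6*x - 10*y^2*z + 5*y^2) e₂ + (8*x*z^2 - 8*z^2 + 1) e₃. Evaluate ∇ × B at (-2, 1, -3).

(∇×B)₁ = ∂B₃/∂y − ∂B₂/∂z = 10*y^2
(∇×B)₂ = ∂B₁/∂z − ∂B₃/∂x = 5*y - 8*z^2
(∇×B)₃ = ∂B₂/∂x − ∂B₁/∂y = -8*y - 5*z - 6
∇×B = (10*y^2, 5*y - 8*z^2, -8*y - 5*z - 6)
At (-2, 1, -3): (10, -67, 1).

(10, -67, 1)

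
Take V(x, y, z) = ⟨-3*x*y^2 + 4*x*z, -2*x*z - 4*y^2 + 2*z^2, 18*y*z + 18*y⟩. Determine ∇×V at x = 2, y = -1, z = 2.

(∇×V)₁ = ∂V₃/∂y − ∂V₂/∂z = 2*x + 14*z + 18
(∇×V)₂ = ∂V₁/∂z − ∂V₃/∂x = 4*x
(∇×V)₃ = ∂V₂/∂x − ∂V₁/∂y = 6*x*y - 2*z
∇×V = (2*x + 14*z + 18, 4*x, 6*x*y - 2*z)
At (2, -1, 2): (50, 8, -16).

(50, 8, -16)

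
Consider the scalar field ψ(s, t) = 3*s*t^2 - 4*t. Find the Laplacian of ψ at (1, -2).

∂²ψ/∂s² = 0
∂²ψ/∂t² = 6*s
∇²ψ = 6*s
At (1, -2): 6.

6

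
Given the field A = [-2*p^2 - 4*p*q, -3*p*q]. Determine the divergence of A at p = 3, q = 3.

∂A₁/∂p = -4*p - 4*q
∂A₂/∂q = -3*p
∇·A = -7*p - 4*q
At (3, 3): -33.

-33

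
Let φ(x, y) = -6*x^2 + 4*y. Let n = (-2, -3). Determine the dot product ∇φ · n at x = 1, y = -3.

12

∂φ/∂x = -12*x
∂φ/∂y = 4
∇φ at (1, -3) = (-12, 4)
∇φ · n = (-12)(-2) + (4)(-3) = 12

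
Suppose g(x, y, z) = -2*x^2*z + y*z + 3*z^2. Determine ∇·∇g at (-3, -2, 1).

2

∂²g/∂x² = -4*z
∂²g/∂y² = 0
∂²g/∂z² = 6
∇²g = -4*z + 6
At (-3, -2, 1): 2.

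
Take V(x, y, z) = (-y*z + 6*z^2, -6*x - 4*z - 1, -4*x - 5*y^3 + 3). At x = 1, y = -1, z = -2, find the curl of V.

(-11, -19, -8)

(∇×V)₁ = ∂V₃/∂y − ∂V₂/∂z = -15*y^2 + 4
(∇×V)₂ = ∂V₁/∂z − ∂V₃/∂x = -y + 12*z + 4
(∇×V)₃ = ∂V₂/∂x − ∂V₁/∂y = z - 6
∇×V = (-15*y^2 + 4, -y + 12*z + 4, z - 6)
At (1, -1, -2): (-11, -19, -8).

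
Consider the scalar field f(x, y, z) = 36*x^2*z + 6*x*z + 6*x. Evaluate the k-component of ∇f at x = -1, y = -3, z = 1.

30

(∇f)_3 = ∂f/∂z = 36*x^2 + 6*x
At (-1, -3, 1): 30.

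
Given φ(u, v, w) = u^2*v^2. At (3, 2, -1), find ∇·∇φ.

26

∂²φ/∂u² = 2*v^2
∂²φ/∂v² = 2*u^2
∂²φ/∂w² = 0
∇²φ = 2*u^2 + 2*v^2
At (3, 2, -1): 26.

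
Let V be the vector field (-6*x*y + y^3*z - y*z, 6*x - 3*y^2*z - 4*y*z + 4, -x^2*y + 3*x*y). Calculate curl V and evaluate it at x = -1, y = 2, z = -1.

(∇×V)₁ = ∂V₃/∂y − ∂V₂/∂z = -x^2 + 3*x + 3*y^2 + 4*y
(∇×V)₂ = ∂V₁/∂z − ∂V₃/∂x = 2*x*y + y^3 - 4*y
(∇×V)₃ = ∂V₂/∂x − ∂V₁/∂y = 6*x - 3*y^2*z + z + 6
∇×V = (-x^2 + 3*x + 3*y^2 + 4*y, 2*x*y + y^3 - 4*y, 6*x - 3*y^2*z + z + 6)
At (-1, 2, -1): (16, -4, 11).

(16, -4, 11)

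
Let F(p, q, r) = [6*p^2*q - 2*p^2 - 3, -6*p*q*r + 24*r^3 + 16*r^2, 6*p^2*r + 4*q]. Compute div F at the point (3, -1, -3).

60

∂F₁/∂p = 12*p*q - 4*p
∂F₂/∂q = -6*p*r
∂F₃/∂r = 6*p^2
∇·F = 6*p^2 + 12*p*q - 6*p*r - 4*p
At (3, -1, -3): 60.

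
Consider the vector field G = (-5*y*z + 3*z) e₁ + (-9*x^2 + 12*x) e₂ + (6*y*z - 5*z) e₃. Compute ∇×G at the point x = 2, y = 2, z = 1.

(6, -7, -19)

(∇×G)₁ = ∂G₃/∂y − ∂G₂/∂z = 6*z
(∇×G)₂ = ∂G₁/∂z − ∂G₃/∂x = -5*y + 3
(∇×G)₃ = ∂G₂/∂x − ∂G₁/∂y = -18*x + 5*z + 12
∇×G = (6*z, -5*y + 3, -18*x + 5*z + 12)
At (2, 2, 1): (6, -7, -19).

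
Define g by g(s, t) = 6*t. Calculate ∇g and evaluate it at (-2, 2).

∂g/∂s = 0
∂g/∂t = 6
∇g = (0, 6)
At (-2, 2): (0, 6).

(0, 6)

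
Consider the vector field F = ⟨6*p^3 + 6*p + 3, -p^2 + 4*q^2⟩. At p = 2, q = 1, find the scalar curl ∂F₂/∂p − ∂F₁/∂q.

-4

∂F₂/∂p = -2*p
∂F₁/∂q = 0
Scalar curl = -2*p
At (2, 1): -4.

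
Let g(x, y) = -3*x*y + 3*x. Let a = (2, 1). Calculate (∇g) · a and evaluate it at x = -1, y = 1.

∂g/∂x = -3*y + 3
∂g/∂y = -3*x
∇g at (-1, 1) = (0, 3)
∇g · a = (0)(2) + (3)(1) = 3

3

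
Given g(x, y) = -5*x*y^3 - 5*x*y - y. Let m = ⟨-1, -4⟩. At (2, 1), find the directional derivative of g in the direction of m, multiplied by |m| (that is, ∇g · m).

174

∂g/∂x = -5*y^3 - 5*y
∂g/∂y = -15*x*y^2 - 5*x - 1
∇g at (2, 1) = (-10, -41)
∇g · m = (-10)(-1) + (-41)(-4) = 174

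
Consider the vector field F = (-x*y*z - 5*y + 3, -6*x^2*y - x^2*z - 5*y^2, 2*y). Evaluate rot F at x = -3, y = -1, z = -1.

(∇×F)₁ = ∂F₃/∂y − ∂F₂/∂z = x^2 + 2
(∇×F)₂ = ∂F₁/∂z − ∂F₃/∂x = -x*y
(∇×F)₃ = ∂F₂/∂x − ∂F₁/∂y = -12*x*y - x*z + 5
∇×F = (x^2 + 2, -x*y, -12*x*y - x*z + 5)
At (-3, -1, -1): (11, -3, -34).

(11, -3, -34)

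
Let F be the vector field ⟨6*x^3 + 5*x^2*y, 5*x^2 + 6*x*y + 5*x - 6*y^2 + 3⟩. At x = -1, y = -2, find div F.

56

∂F₁/∂x = 18*x^2 + 10*x*y
∂F₂/∂y = 6*x - 12*y
∇·F = 18*x^2 + 10*x*y + 6*x - 12*y
At (-1, -2): 56.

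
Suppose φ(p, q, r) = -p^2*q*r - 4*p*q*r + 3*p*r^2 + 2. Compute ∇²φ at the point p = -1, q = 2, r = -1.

∂²φ/∂p² = -2*q*r
∂²φ/∂q² = 0
∂²φ/∂r² = 6*p
∇²φ = 6*p - 2*q*r
At (-1, 2, -1): -2.

-2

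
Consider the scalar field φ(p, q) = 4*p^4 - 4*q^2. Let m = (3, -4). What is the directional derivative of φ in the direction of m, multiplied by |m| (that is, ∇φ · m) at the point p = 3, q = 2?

1360

∂φ/∂p = 16*p^3
∂φ/∂q = -8*q
∇φ at (3, 2) = (432, -16)
∇φ · m = (432)(3) + (-16)(-4) = 1360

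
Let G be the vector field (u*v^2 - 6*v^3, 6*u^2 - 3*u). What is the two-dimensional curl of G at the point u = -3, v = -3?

105

∂G₂/∂u = 12*u - 3
∂G₁/∂v = 2*u*v - 18*v^2
Scalar curl = -2*u*v + 12*u + 18*v^2 - 3
At (-3, -3): 105.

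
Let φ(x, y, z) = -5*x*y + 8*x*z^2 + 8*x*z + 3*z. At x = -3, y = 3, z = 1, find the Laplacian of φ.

∂²φ/∂x² = 0
∂²φ/∂y² = 0
∂²φ/∂z² = 16*x
∇²φ = 16*x
At (-3, 3, 1): -48.

-48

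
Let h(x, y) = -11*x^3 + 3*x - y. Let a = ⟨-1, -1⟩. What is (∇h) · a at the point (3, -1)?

295

∂h/∂x = -33*x^2 + 3
∂h/∂y = -1
∇h at (3, -1) = (-294, -1)
∇h · a = (-294)(-1) + (-1)(-1) = 295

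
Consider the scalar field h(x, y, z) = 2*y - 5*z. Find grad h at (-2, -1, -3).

(0, 2, -5)

∂h/∂x = 0
∂h/∂y = 2
∂h/∂z = -5
∇h = (0, 2, -5)
At (-2, -1, -3): (0, 2, -5).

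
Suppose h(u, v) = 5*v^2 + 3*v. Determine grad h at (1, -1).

∂h/∂u = 0
∂h/∂v = 10*v + 3
∇h = (0, 10*v + 3)
At (1, -1): (0, -7).

(0, -7)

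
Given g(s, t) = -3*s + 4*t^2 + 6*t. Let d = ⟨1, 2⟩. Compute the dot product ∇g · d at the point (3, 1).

25

∂g/∂s = -3
∂g/∂t = 8*t + 6
∇g at (3, 1) = (-3, 14)
∇g · d = (-3)(1) + (14)(2) = 25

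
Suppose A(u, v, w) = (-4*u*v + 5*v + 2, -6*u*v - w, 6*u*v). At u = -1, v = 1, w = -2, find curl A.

(∇×A)₁ = ∂A₃/∂v − ∂A₂/∂w = 6*u + 1
(∇×A)₂ = ∂A₁/∂w − ∂A₃/∂u = -6*v
(∇×A)₃ = ∂A₂/∂u − ∂A₁/∂v = 4*u - 6*v - 5
∇×A = (6*u + 1, -6*v, 4*u - 6*v - 5)
At (-1, 1, -2): (-5, -6, -15).

(-5, -6, -15)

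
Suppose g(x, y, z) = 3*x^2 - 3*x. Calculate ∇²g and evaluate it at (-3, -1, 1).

6

∂²g/∂x² = 6
∂²g/∂y² = 0
∂²g/∂z² = 0
∇²g = 6
At (-3, -1, 1): 6.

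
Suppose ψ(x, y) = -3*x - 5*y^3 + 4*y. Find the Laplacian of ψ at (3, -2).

∂²ψ/∂x² = 0
∂²ψ/∂y² = -30*y
∇²ψ = -30*y
At (3, -2): 60.

60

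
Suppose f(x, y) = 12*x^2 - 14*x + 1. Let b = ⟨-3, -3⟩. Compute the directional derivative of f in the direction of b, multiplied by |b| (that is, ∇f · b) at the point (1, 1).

∂f/∂x = 24*x - 14
∂f/∂y = 0
∇f at (1, 1) = (10, 0)
∇f · b = (10)(-3) + (0)(-3) = -30

-30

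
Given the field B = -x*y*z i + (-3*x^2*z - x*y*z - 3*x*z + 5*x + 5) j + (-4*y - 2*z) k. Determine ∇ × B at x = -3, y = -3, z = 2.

(23, -9, 35)

(∇×B)₁ = ∂B₃/∂y − ∂B₂/∂z = 3*x^2 + x*y + 3*x - 4
(∇×B)₂ = ∂B₁/∂z − ∂B₃/∂x = -x*y
(∇×B)₃ = ∂B₂/∂x − ∂B₁/∂y = -5*x*z - y*z - 3*z + 5
∇×B = (3*x^2 + x*y + 3*x - 4, -x*y, -5*x*z - y*z - 3*z + 5)
At (-3, -3, 2): (23, -9, 35).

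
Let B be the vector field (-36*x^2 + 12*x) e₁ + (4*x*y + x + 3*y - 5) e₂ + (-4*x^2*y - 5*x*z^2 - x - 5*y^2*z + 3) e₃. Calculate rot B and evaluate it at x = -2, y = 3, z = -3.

(74, -2, 13)

(∇×B)₁ = ∂B₃/∂y − ∂B₂/∂z = -4*x^2 - 10*y*z
(∇×B)₂ = ∂B₁/∂z − ∂B₃/∂x = 8*x*y + 5*z^2 + 1
(∇×B)₃ = ∂B₂/∂x − ∂B₁/∂y = 4*y + 1
∇×B = (-4*x^2 - 10*y*z, 8*x*y + 5*z^2 + 1, 4*y + 1)
At (-2, 3, -3): (74, -2, 13).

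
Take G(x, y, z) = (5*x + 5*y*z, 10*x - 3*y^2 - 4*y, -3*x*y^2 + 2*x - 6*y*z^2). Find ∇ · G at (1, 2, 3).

∂G₁/∂x = 5
∂G₂/∂y = -6*y - 4
∂G₃/∂z = -12*y*z
∇·G = -12*y*z - 6*y + 1
At (1, 2, 3): -83.

-83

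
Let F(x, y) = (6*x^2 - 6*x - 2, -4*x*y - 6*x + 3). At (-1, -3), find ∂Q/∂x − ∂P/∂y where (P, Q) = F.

∂F₂/∂x = -4*y - 6
∂F₁/∂y = 0
Scalar curl = -4*y - 6
At (-1, -3): 6.

6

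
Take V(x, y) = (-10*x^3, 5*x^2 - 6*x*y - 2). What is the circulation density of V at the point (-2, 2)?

-32

∂V₂/∂x = 10*x - 6*y
∂V₁/∂y = 0
Scalar curl = 10*x - 6*y
At (-2, 2): -32.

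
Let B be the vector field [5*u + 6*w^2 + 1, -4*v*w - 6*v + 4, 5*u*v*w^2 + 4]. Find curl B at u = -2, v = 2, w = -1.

(-2, -22, 0)

(∇×B)₁ = ∂B₃/∂v − ∂B₂/∂w = 5*u*w^2 + 4*v
(∇×B)₂ = ∂B₁/∂w − ∂B₃/∂u = -5*v*w^2 + 12*w
(∇×B)₃ = ∂B₂/∂u − ∂B₁/∂v = 0
∇×B = (5*u*w^2 + 4*v, -5*v*w^2 + 12*w, 0)
At (-2, 2, -1): (-2, -22, 0).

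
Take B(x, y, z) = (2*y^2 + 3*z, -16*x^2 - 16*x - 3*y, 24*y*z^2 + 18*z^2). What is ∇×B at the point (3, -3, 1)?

(24, 3, -100)

(∇×B)₁ = ∂B₃/∂y − ∂B₂/∂z = 24*z^2
(∇×B)₂ = ∂B₁/∂z − ∂B₃/∂x = 3
(∇×B)₃ = ∂B₂/∂x − ∂B₁/∂y = -32*x - 4*y - 16
∇×B = (24*z^2, 3, -32*x - 4*y - 16)
At (3, -3, 1): (24, 3, -100).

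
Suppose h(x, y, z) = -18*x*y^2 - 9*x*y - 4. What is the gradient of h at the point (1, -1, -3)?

(-9, 27, 0)

∂h/∂x = -18*y^2 - 9*y
∂h/∂y = -36*x*y - 9*x
∂h/∂z = 0
∇h = (-18*y^2 - 9*y, -36*x*y - 9*x, 0)
At (1, -1, -3): (-9, 27, 0).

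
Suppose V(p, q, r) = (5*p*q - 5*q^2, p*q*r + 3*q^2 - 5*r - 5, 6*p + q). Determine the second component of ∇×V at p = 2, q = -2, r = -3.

(∇×V)_2 = ∂V₁/∂r − ∂V₃/∂p
= 0 − (6)
= -6
At (2, -2, -3): -6.

-6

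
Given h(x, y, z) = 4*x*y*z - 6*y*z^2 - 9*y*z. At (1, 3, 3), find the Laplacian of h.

-36

∂²h/∂x² = 0
∂²h/∂y² = 0
∂²h/∂z² = -12*y
∇²h = -12*y
At (1, 3, 3): -36.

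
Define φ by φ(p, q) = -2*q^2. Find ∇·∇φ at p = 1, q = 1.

-4

∂²φ/∂p² = 0
∂²φ/∂q² = -4
∇²φ = -4
At (1, 1): -4.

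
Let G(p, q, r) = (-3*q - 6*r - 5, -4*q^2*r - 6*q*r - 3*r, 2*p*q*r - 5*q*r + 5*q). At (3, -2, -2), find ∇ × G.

(10, -14, 3)

(∇×G)₁ = ∂G₃/∂q − ∂G₂/∂r = 2*p*r + 4*q^2 + 6*q - 5*r + 8
(∇×G)₂ = ∂G₁/∂r − ∂G₃/∂p = -2*q*r - 6
(∇×G)₃ = ∂G₂/∂p − ∂G₁/∂q = 3
∇×G = (2*p*r + 4*q^2 + 6*q - 5*r + 8, -2*q*r - 6, 3)
At (3, -2, -2): (10, -14, 3).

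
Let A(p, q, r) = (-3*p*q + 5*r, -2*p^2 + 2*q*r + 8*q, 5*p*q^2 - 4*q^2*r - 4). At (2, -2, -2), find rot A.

(-68, -15, -2)

(∇×A)₁ = ∂A₃/∂q − ∂A₂/∂r = 10*p*q - 8*q*r - 2*q
(∇×A)₂ = ∂A₁/∂r − ∂A₃/∂p = -5*q^2 + 5
(∇×A)₃ = ∂A₂/∂p − ∂A₁/∂q = -p
∇×A = (10*p*q - 8*q*r - 2*q, -5*q^2 + 5, -p)
At (2, -2, -2): (-68, -15, -2).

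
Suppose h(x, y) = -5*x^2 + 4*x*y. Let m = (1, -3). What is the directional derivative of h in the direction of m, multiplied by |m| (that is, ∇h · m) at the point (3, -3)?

∂h/∂x = -10*x + 4*y
∂h/∂y = 4*x
∇h at (3, -3) = (-42, 12)
∇h · m = (-42)(1) + (12)(-3) = -78

-78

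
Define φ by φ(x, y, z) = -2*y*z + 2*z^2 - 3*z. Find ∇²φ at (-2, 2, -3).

4

∂²φ/∂x² = 0
∂²φ/∂y² = 0
∂²φ/∂z² = 4
∇²φ = 4
At (-2, 2, -3): 4.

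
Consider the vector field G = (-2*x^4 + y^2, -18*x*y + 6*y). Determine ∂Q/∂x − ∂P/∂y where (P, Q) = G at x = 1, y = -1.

20

∂G₂/∂x = -18*y
∂G₁/∂y = 2*y
Scalar curl = -20*y
At (1, -1): 20.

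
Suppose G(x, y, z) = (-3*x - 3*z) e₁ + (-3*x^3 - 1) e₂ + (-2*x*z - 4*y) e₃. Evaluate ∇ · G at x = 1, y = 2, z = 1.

∂G₁/∂x = -3
∂G₂/∂y = 0
∂G₃/∂z = -2*x
∇·G = -2*x - 3
At (1, 2, 1): -5.

-5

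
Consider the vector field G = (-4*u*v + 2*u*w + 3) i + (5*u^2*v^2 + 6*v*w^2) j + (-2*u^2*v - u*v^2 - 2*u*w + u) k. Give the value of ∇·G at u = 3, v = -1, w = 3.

-32

∂G₁/∂u = -4*v + 2*w
∂G₂/∂v = 10*u^2*v + 6*w^2
∂G₃/∂w = -2*u
∇·G = 10*u^2*v - 2*u - 4*v + 6*w^2 + 2*w
At (3, -1, 3): -32.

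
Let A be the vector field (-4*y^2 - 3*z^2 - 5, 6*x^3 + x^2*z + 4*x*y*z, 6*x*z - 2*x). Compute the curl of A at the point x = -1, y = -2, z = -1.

(∇×A)₁ = ∂A₃/∂y − ∂A₂/∂z = -x^2 - 4*x*y
(∇×A)₂ = ∂A₁/∂z − ∂A₃/∂x = -12*z + 2
(∇×A)₃ = ∂A₂/∂x − ∂A₁/∂y = 18*x^2 + 2*x*z + 4*y*z + 8*y
∇×A = (-x^2 - 4*x*y, -12*z + 2, 18*x^2 + 2*x*z + 4*y*z + 8*y)
At (-1, -2, -1): (-9, 14, 12).

(-9, 14, 12)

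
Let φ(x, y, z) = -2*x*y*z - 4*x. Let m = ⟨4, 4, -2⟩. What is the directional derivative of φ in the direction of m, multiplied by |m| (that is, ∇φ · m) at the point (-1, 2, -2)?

-8

∂φ/∂x = -2*y*z - 4
∂φ/∂y = -2*x*z
∂φ/∂z = -2*x*y
∇φ at (-1, 2, -2) = (4, -4, 4)
∇φ · m = (4)(4) + (-4)(4) + (4)(-2) = -8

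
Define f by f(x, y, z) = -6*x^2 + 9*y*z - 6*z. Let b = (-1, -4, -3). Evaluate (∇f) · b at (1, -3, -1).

∂f/∂x = -12*x
∂f/∂y = 9*z
∂f/∂z = 9*y - 6
∇f at (1, -3, -1) = (-12, -9, -33)
∇f · b = (-12)(-1) + (-9)(-4) + (-33)(-3) = 147

147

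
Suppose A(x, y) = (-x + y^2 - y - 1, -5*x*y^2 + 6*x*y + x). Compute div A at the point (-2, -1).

-33

∂A₁/∂x = -1
∂A₂/∂y = -10*x*y + 6*x
∇·A = -10*x*y + 6*x - 1
At (-2, -1): -33.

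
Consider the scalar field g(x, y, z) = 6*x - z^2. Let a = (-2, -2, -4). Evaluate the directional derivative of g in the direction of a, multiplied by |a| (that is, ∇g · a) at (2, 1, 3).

12

∂g/∂x = 6
∂g/∂y = 0
∂g/∂z = -2*z
∇g at (2, 1, 3) = (6, 0, -6)
∇g · a = (6)(-2) + (0)(-2) + (-6)(-4) = 12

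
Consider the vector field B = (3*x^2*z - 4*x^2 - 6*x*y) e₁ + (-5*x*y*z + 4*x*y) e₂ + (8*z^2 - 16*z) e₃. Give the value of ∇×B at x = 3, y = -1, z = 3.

(∇×B)₁ = ∂B₃/∂y − ∂B₂/∂z = 5*x*y
(∇×B)₂ = ∂B₁/∂z − ∂B₃/∂x = 3*x^2
(∇×B)₃ = ∂B₂/∂x − ∂B₁/∂y = 6*x - 5*y*z + 4*y
∇×B = (5*x*y, 3*x^2, 6*x - 5*y*z + 4*y)
At (3, -1, 3): (-15, 27, 29).

(-15, 27, 29)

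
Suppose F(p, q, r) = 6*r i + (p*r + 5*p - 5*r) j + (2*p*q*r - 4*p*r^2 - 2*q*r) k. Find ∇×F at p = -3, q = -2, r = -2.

(24, 14, 3)

(∇×F)₁ = ∂F₃/∂q − ∂F₂/∂r = 2*p*r - p - 2*r + 5
(∇×F)₂ = ∂F₁/∂r − ∂F₃/∂p = -2*q*r + 4*r^2 + 6
(∇×F)₃ = ∂F₂/∂p − ∂F₁/∂q = r + 5
∇×F = (2*p*r - p - 2*r + 5, -2*q*r + 4*r^2 + 6, r + 5)
At (-3, -2, -2): (24, 14, 3).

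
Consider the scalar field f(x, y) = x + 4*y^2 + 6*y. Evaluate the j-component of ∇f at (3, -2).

(∇f)_2 = ∂f/∂y = 8*y + 6
At (3, -2): -10.

-10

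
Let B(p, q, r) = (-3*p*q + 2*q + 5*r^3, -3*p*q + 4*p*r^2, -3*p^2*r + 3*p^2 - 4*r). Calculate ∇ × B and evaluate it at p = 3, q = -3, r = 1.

(∇×B)₁ = ∂B₃/∂q − ∂B₂/∂r = -8*p*r
(∇×B)₂ = ∂B₁/∂r − ∂B₃/∂p = 6*p*r - 6*p + 15*r^2
(∇×B)₃ = ∂B₂/∂p − ∂B₁/∂q = 3*p - 3*q + 4*r^2 - 2
∇×B = (-8*p*r, 6*p*r - 6*p + 15*r^2, 3*p - 3*q + 4*r^2 - 2)
At (3, -3, 1): (-24, 15, 20).

(-24, 15, 20)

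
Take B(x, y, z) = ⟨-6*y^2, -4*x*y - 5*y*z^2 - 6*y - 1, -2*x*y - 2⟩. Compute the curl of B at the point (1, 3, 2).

(∇×B)₁ = ∂B₃/∂y − ∂B₂/∂z = -2*x + 10*y*z
(∇×B)₂ = ∂B₁/∂z − ∂B₃/∂x = 2*y
(∇×B)₃ = ∂B₂/∂x − ∂B₁/∂y = 8*y
∇×B = (-2*x + 10*y*z, 2*y, 8*y)
At (1, 3, 2): (58, 6, 24).

(58, 6, 24)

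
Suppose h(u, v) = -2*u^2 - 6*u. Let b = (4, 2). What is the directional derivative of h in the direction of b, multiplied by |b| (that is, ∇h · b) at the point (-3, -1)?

24

∂h/∂u = -4*u - 6
∂h/∂v = 0
∇h at (-3, -1) = (6, 0)
∇h · b = (6)(4) + (0)(2) = 24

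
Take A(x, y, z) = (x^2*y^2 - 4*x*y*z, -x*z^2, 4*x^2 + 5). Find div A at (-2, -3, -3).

∂A₁/∂x = 2*x*y^2 - 4*y*z
∂A₂/∂y = 0
∂A₃/∂z = 0
∇·A = 2*x*y^2 - 4*y*z
At (-2, -3, -3): -72.

-72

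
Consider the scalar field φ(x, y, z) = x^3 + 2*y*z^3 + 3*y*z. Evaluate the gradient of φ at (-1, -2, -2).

∂φ/∂x = 3*x^2
∂φ/∂y = 2*z^3 + 3*z
∂φ/∂z = 6*y*z^2 + 3*y
∇φ = (3*x^2, 2*z^3 + 3*z, 6*y*z^2 + 3*y)
At (-1, -2, -2): (3, -22, -54).

(3, -22, -54)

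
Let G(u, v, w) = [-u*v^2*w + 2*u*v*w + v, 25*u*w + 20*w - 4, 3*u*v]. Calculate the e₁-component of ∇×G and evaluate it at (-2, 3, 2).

(∇×G)_1 = ∂G₃/∂v − ∂G₂/∂w
= 3*u − (25*u + 20)
= -22*u - 20
At (-2, 3, 2): 24.

24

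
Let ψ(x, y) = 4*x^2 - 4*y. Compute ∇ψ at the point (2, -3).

∂ψ/∂x = 8*x
∂ψ/∂y = -4
∇ψ = (8*x, -4)
At (2, -3): (16, -4).

(16, -4)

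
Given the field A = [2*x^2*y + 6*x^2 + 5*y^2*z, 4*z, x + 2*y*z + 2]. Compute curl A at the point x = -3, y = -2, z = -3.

(-10, 19, -78)

(∇×A)₁ = ∂A₃/∂y − ∂A₂/∂z = 2*z - 4
(∇×A)₂ = ∂A₁/∂z − ∂A₃/∂x = 5*y^2 - 1
(∇×A)₃ = ∂A₂/∂x − ∂A₁/∂y = -2*x^2 - 10*y*z
∇×A = (2*z - 4, 5*y^2 - 1, -2*x^2 - 10*y*z)
At (-3, -2, -3): (-10, 19, -78).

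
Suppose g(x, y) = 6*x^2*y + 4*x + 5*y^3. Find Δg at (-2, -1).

∂²g/∂x² = 12*y
∂²g/∂y² = 30*y
∇²g = 42*y
At (-2, -1): -42.

-42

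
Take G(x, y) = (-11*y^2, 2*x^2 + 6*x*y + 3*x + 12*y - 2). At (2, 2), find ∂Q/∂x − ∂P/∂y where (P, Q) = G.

67

∂G₂/∂x = 4*x + 6*y + 3
∂G₁/∂y = -22*y
Scalar curl = 4*x + 28*y + 3
At (2, 2): 67.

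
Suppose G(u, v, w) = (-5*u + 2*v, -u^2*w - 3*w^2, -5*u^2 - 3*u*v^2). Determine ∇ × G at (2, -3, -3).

(22, 47, 10)

(∇×G)₁ = ∂G₃/∂v − ∂G₂/∂w = u^2 - 6*u*v + 6*w
(∇×G)₂ = ∂G₁/∂w − ∂G₃/∂u = 10*u + 3*v^2
(∇×G)₃ = ∂G₂/∂u − ∂G₁/∂v = -2*u*w - 2
∇×G = (u^2 - 6*u*v + 6*w, 10*u + 3*v^2, -2*u*w - 2)
At (2, -3, -3): (22, 47, 10).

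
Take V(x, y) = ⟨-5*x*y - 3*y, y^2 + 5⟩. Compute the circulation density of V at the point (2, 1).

13

∂V₂/∂x = 0
∂V₁/∂y = -5*x - 3
Scalar curl = 5*x + 3
At (2, 1): 13.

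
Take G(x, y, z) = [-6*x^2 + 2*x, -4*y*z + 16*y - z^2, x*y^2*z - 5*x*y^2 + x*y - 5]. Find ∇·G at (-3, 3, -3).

39

∂G₁/∂x = -12*x + 2
∂G₂/∂y = -4*z + 16
∂G₃/∂z = x*y^2
∇·G = x*y^2 - 12*x - 4*z + 18
At (-3, 3, -3): 39.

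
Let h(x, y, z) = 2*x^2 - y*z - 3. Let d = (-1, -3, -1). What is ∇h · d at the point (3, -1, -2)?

∂h/∂x = 4*x
∂h/∂y = -z
∂h/∂z = -y
∇h at (3, -1, -2) = (12, 2, 1)
∇h · d = (12)(-1) + (2)(-3) + (1)(-1) = -19

-19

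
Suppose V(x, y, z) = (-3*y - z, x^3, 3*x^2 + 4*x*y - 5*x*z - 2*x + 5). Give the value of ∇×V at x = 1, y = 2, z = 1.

(4, -8, 6)

(∇×V)₁ = ∂V₃/∂y − ∂V₂/∂z = 4*x
(∇×V)₂ = ∂V₁/∂z − ∂V₃/∂x = -6*x - 4*y + 5*z + 1
(∇×V)₃ = ∂V₂/∂x − ∂V₁/∂y = 3*x^2 + 3
∇×V = (4*x, -6*x - 4*y + 5*z + 1, 3*x^2 + 3)
At (1, 2, 1): (4, -8, 6).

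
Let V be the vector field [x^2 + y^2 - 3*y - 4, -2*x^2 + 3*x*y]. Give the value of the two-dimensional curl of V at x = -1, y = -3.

4

∂V₂/∂x = -4*x + 3*y
∂V₁/∂y = 2*y - 3
Scalar curl = -4*x + y + 3
At (-1, -3): 4.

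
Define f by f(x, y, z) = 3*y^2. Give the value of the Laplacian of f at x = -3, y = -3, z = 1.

∂²f/∂x² = 0
∂²f/∂y² = 6
∂²f/∂z² = 0
∇²f = 6
At (-3, -3, 1): 6.

6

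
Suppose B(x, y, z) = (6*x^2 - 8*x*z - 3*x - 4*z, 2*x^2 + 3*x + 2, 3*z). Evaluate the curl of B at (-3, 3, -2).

(0, 20, -9)

(∇×B)₁ = ∂B₃/∂y − ∂B₂/∂z = 0
(∇×B)₂ = ∂B₁/∂z − ∂B₃/∂x = -8*x - 4
(∇×B)₃ = ∂B₂/∂x − ∂B₁/∂y = 4*x + 3
∇×B = (0, -8*x - 4, 4*x + 3)
At (-3, 3, -2): (0, 20, -9).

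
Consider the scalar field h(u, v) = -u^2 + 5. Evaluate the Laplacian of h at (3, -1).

-2

∂²h/∂u² = -2
∂²h/∂v² = 0
∇²h = -2
At (3, -1): -2.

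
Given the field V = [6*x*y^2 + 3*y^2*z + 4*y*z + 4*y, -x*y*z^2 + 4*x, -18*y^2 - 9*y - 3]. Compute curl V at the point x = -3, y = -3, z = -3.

(∇×V)₁ = ∂V₃/∂y − ∂V₂/∂z = 2*x*y*z - 36*y - 9
(∇×V)₂ = ∂V₁/∂z − ∂V₃/∂x = 3*y^2 + 4*y
(∇×V)₃ = ∂V₂/∂x − ∂V₁/∂y = -12*x*y - y*z^2 - 6*y*z - 4*z
∇×V = (2*x*y*z - 36*y - 9, 3*y^2 + 4*y, -12*x*y - y*z^2 - 6*y*z - 4*z)
At (-3, -3, -3): (45, 15, -123).

(45, 15, -123)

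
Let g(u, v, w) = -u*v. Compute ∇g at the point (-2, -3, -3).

∂g/∂u = -v
∂g/∂v = -u
∂g/∂w = 0
∇g = (-v, -u, 0)
At (-2, -3, -3): (3, 2, 0).

(3, 2, 0)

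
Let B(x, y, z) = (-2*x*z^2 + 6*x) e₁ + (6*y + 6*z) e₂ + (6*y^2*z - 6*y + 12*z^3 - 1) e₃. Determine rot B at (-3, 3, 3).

(96, 36, 0)

(∇×B)₁ = ∂B₃/∂y − ∂B₂/∂z = 12*y*z - 12
(∇×B)₂ = ∂B₁/∂z − ∂B₃/∂x = -4*x*z
(∇×B)₃ = ∂B₂/∂x − ∂B₁/∂y = 0
∇×B = (12*y*z - 12, -4*x*z, 0)
At (-3, 3, 3): (96, 36, 0).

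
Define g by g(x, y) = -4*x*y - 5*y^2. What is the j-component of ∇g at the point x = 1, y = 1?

(∇g)_2 = ∂g/∂y = -4*x - 10*y
At (1, 1): -14.

-14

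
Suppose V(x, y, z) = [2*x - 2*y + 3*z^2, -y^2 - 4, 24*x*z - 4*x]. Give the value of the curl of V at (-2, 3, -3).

(0, 58, 2)

(∇×V)₁ = ∂V₃/∂y − ∂V₂/∂z = 0
(∇×V)₂ = ∂V₁/∂z − ∂V₃/∂x = -18*z + 4
(∇×V)₃ = ∂V₂/∂x − ∂V₁/∂y = 2
∇×V = (0, -18*z + 4, 2)
At (-2, 3, -3): (0, 58, 2).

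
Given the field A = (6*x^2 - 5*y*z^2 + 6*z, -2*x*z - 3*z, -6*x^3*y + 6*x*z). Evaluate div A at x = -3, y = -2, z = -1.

∂A₁/∂x = 12*x
∂A₂/∂y = 0
∂A₃/∂z = 6*x
∇·A = 18*x
At (-3, -2, -1): -54.

-54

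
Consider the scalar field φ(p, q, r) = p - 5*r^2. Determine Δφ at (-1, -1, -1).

-10

∂²φ/∂p² = 0
∂²φ/∂q² = 0
∂²φ/∂r² = -10
∇²φ = -10
At (-1, -1, -1): -10.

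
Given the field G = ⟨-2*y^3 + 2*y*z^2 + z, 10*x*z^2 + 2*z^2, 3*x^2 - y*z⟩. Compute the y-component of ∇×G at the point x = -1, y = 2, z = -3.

-17

(∇×G)_2 = ∂G₁/∂z − ∂G₃/∂x
= 4*y*z + 1 − (6*x)
= -6*x + 4*y*z + 1
At (-1, 2, -3): -17.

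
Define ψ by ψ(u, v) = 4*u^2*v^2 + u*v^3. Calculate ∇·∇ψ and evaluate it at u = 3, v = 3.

198

∂²ψ/∂u² = 8*v^2
∂²ψ/∂v² = 2*u*(4*u + 3*v)
∇²ψ = 8*u^2 + 6*u*v + 8*v^2
At (3, 3): 198.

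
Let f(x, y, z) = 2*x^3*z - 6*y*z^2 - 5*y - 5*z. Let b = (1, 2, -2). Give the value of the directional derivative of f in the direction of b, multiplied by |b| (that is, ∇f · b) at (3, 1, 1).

-42

∂f/∂x = 6*x^2*z
∂f/∂y = -6*z^2 - 5
∂f/∂z = 2*x^3 - 12*y*z - 5
∇f at (3, 1, 1) = (54, -11, 37)
∇f · b = (54)(1) + (-11)(2) + (37)(-2) = -42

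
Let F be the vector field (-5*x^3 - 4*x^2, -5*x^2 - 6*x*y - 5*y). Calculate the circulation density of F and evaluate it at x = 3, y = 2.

∂F₂/∂x = -10*x - 6*y
∂F₁/∂y = 0
Scalar curl = -10*x - 6*y
At (3, 2): -42.

-42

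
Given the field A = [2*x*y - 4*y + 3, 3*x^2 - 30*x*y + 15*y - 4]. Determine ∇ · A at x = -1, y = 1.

47

∂A₁/∂x = 2*y
∂A₂/∂y = -30*x + 15
∇·A = -30*x + 2*y + 15
At (-1, 1): 47.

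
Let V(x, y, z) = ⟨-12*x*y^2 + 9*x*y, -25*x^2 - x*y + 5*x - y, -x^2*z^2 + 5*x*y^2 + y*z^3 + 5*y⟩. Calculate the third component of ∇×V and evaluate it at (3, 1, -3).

-101

(∇×V)_3 = ∂V₂/∂x − ∂V₁/∂y
= -50*x - y + 5 − (-24*x*y + 9*x)
= 24*x*y - 59*x - y + 5
At (3, 1, -3): -101.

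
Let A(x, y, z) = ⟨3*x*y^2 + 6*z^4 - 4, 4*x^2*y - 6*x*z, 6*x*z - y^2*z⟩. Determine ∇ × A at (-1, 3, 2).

(-18, 180, -18)

(∇×A)₁ = ∂A₃/∂y − ∂A₂/∂z = 6*x - 2*y*z
(∇×A)₂ = ∂A₁/∂z − ∂A₃/∂x = 24*z^3 - 6*z
(∇×A)₃ = ∂A₂/∂x − ∂A₁/∂y = 2*x*y - 6*z
∇×A = (6*x - 2*y*z, 24*z^3 - 6*z, 2*x*y - 6*z)
At (-1, 3, 2): (-18, 180, -18).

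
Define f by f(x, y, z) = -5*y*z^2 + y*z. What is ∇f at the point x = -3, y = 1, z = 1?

(0, -4, -9)

∂f/∂x = 0
∂f/∂y = -5*z^2 + z
∂f/∂z = -10*y*z + y
∇f = (0, -5*z^2 + z, -10*y*z + y)
At (-3, 1, 1): (0, -4, -9).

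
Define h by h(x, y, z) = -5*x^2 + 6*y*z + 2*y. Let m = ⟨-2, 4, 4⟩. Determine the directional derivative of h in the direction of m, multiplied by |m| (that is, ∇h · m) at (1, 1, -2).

4

∂h/∂x = -10*x
∂h/∂y = 6*z + 2
∂h/∂z = 6*y
∇h at (1, 1, -2) = (-10, -10, 6)
∇h · m = (-10)(-2) + (-10)(4) + (6)(4) = 4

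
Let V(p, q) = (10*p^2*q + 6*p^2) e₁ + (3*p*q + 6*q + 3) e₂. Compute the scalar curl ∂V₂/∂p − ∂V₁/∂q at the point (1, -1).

-13

∂V₂/∂p = 3*q
∂V₁/∂q = 10*p^2
Scalar curl = -10*p^2 + 3*q
At (1, -1): -13.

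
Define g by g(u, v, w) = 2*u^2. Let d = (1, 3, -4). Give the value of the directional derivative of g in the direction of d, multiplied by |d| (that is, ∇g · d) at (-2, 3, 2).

-8

∂g/∂u = 4*u
∂g/∂v = 0
∂g/∂w = 0
∇g at (-2, 3, 2) = (-8, 0, 0)
∇g · d = (-8)(1) + (0)(3) + (0)(-4) = -8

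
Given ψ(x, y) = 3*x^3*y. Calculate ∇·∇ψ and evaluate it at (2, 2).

72

∂²ψ/∂x² = 18*x*y
∂²ψ/∂y² = 0
∇²ψ = 18*x*y
At (2, 2): 72.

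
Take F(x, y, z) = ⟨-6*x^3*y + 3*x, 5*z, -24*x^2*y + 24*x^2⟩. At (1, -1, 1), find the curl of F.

(-29, -96, 6)

(∇×F)₁ = ∂F₃/∂y − ∂F₂/∂z = -24*x^2 - 5
(∇×F)₂ = ∂F₁/∂z − ∂F₃/∂x = 48*x*y - 48*x
(∇×F)₃ = ∂F₂/∂x − ∂F₁/∂y = 6*x^3
∇×F = (-24*x^2 - 5, 48*x*y - 48*x, 6*x^3)
At (1, -1, 1): (-29, -96, 6).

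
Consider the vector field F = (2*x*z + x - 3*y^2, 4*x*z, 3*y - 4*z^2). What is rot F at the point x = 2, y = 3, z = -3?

(-5, 4, 6)

(∇×F)₁ = ∂F₃/∂y − ∂F₂/∂z = -4*x + 3
(∇×F)₂ = ∂F₁/∂z − ∂F₃/∂x = 2*x
(∇×F)₃ = ∂F₂/∂x − ∂F₁/∂y = 6*y + 4*z
∇×F = (-4*x + 3, 2*x, 6*y + 4*z)
At (2, 3, -3): (-5, 4, 6).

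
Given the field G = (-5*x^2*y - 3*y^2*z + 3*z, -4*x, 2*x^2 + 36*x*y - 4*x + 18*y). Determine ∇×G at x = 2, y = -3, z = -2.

(∇×G)₁ = ∂G₃/∂y − ∂G₂/∂z = 36*x + 18
(∇×G)₂ = ∂G₁/∂z − ∂G₃/∂x = -4*x - 3*y^2 - 36*y + 7
(∇×G)₃ = ∂G₂/∂x − ∂G₁/∂y = 5*x^2 + 6*y*z - 4
∇×G = (36*x + 18, -4*x - 3*y^2 - 36*y + 7, 5*x^2 + 6*y*z - 4)
At (2, -3, -2): (90, 80, 52).

(90, 80, 52)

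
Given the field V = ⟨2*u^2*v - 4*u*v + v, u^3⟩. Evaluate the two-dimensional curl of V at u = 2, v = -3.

∂V₂/∂u = 3*u^2
∂V₁/∂v = 2*u^2 - 4*u + 1
Scalar curl = u^2 + 4*u - 1
At (2, -3): 11.

11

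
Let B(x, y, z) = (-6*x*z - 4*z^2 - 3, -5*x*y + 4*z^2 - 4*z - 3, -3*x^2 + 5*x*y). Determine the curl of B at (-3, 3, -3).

(13, 9, -15)

(∇×B)₁ = ∂B₃/∂y − ∂B₂/∂z = 5*x - 8*z + 4
(∇×B)₂ = ∂B₁/∂z − ∂B₃/∂x = -5*y - 8*z
(∇×B)₃ = ∂B₂/∂x − ∂B₁/∂y = -5*y
∇×B = (5*x - 8*z + 4, -5*y - 8*z, -5*y)
At (-3, 3, -3): (13, 9, -15).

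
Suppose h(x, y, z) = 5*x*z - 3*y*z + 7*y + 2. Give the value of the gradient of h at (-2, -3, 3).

∂h/∂x = 5*z
∂h/∂y = -3*z + 7
∂h/∂z = 5*x - 3*y
∇h = (5*z, -3*z + 7, 5*x - 3*y)
At (-2, -3, 3): (15, -2, -1).

(15, -2, -1)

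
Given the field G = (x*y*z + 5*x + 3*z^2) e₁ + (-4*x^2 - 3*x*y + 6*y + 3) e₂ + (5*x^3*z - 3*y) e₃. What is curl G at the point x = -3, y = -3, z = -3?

(∇×G)₁ = ∂G₃/∂y − ∂G₂/∂z = -3
(∇×G)₂ = ∂G₁/∂z − ∂G₃/∂x = -15*x^2*z + x*y + 6*z
(∇×G)₃ = ∂G₂/∂x − ∂G₁/∂y = -x*z - 8*x - 3*y
∇×G = (-3, -15*x^2*z + x*y + 6*z, -x*z - 8*x - 3*y)
At (-3, -3, -3): (-3, 396, 24).

(-3, 396, 24)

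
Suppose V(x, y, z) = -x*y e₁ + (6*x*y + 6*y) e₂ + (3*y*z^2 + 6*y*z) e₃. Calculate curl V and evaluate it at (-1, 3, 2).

(24, 0, 17)

(∇×V)₁ = ∂V₃/∂y − ∂V₂/∂z = 3*z^2 + 6*z
(∇×V)₂ = ∂V₁/∂z − ∂V₃/∂x = 0
(∇×V)₃ = ∂V₂/∂x − ∂V₁/∂y = x + 6*y
∇×V = (3*z^2 + 6*z, 0, x + 6*y)
At (-1, 3, 2): (24, 0, 17).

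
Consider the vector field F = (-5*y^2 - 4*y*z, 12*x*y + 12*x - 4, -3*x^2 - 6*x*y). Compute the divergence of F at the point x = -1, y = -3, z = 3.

∂F₁/∂x = 0
∂F₂/∂y = 12*x
∂F₃/∂z = 0
∇·F = 12*x
At (-1, -3, 3): -12.

-12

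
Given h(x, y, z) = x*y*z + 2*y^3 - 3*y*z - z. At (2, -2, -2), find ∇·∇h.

∂²h/∂x² = 0
∂²h/∂y² = 12*y
∂²h/∂z² = 0
∇²h = 12*y
At (2, -2, -2): -24.

-24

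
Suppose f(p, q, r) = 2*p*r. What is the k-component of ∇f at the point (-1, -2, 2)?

(∇f)_3 = ∂f/∂r = 2*p
At (-1, -2, 2): -2.

-2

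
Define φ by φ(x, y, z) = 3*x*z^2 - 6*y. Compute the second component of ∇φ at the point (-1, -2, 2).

(∇φ)_2 = ∂φ/∂y = -6
At (-1, -2, 2): -6.

-6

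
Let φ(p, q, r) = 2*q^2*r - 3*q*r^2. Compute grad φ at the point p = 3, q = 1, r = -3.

∂φ/∂p = 0
∂φ/∂q = 4*q*r - 3*r^2
∂φ/∂r = 2*q^2 - 6*q*r
∇φ = (0, 4*q*r - 3*r^2, 2*q^2 - 6*q*r)
At (3, 1, -3): (0, -39, 20).

(0, -39, 20)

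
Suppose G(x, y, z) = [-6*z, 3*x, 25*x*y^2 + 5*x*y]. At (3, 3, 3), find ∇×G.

(∇×G)₁ = ∂G₃/∂y − ∂G₂/∂z = 50*x*y + 5*x
(∇×G)₂ = ∂G₁/∂z − ∂G₃/∂x = -25*y^2 - 5*y - 6
(∇×G)₃ = ∂G₂/∂x − ∂G₁/∂y = 3
∇×G = (50*x*y + 5*x, -25*y^2 - 5*y - 6, 3)
At (3, 3, 3): (465, -246, 3).

(465, -246, 3)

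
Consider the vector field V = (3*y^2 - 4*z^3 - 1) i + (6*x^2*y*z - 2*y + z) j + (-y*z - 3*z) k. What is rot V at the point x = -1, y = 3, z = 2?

(-21, -48, -90)

(∇×V)₁ = ∂V₃/∂y − ∂V₂/∂z = -6*x^2*y - z - 1
(∇×V)₂ = ∂V₁/∂z − ∂V₃/∂x = -12*z^2
(∇×V)₃ = ∂V₂/∂x − ∂V₁/∂y = 12*x*y*z - 6*y
∇×V = (-6*x^2*y - z - 1, -12*z^2, 12*x*y*z - 6*y)
At (-1, 3, 2): (-21, -48, -90).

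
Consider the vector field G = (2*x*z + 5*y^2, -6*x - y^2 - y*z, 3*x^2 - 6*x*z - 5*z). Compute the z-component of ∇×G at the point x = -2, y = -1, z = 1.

4

(∇×G)_3 = ∂G₂/∂x − ∂G₁/∂y
= -6 − (10*y)
= -10*y - 6
At (-2, -1, 1): 4.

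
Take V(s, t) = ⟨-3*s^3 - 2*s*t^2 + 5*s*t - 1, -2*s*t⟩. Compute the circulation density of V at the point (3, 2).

5

∂V₂/∂s = -2*t
∂V₁/∂t = -4*s*t + 5*s
Scalar curl = 4*s*t - 5*s - 2*t
At (3, 2): 5.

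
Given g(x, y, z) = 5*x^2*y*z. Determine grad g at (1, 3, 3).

∂g/∂x = 10*x*y*z
∂g/∂y = 5*x^2*z
∂g/∂z = 5*x^2*y
∇g = (10*x*y*z, 5*x^2*z, 5*x^2*y)
At (1, 3, 3): (90, 15, 15).

(90, 15, 15)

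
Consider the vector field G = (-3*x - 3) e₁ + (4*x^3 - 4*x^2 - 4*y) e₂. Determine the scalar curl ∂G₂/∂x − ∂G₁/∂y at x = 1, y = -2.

4

∂G₂/∂x = 12*x^2 - 8*x
∂G₁/∂y = 0
Scalar curl = 12*x^2 - 8*x
At (1, -2): 4.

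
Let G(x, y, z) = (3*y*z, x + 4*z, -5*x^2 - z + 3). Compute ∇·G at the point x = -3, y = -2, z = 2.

∂G₁/∂x = 0
∂G₂/∂y = 0
∂G₃/∂z = -1
∇·G = -1
At (-3, -2, 2): -1.

-1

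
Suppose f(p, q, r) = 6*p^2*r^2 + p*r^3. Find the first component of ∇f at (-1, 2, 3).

-81

(∇f)_1 = ∂f/∂p = 12*p*r^2 + r^3
At (-1, 2, 3): -81.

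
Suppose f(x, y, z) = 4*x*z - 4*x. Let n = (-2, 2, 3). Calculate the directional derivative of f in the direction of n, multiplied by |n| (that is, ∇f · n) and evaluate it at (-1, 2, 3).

-28

∂f/∂x = 4*z - 4
∂f/∂y = 0
∂f/∂z = 4*x
∇f at (-1, 2, 3) = (8, 0, -4)
∇f · n = (8)(-2) + (0)(2) + (-4)(3) = -28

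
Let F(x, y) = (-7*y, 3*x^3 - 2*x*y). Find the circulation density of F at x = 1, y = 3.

10

∂F₂/∂x = 9*x^2 - 2*y
∂F₁/∂y = -7
Scalar curl = 9*x^2 - 2*y + 7
At (1, 3): 10.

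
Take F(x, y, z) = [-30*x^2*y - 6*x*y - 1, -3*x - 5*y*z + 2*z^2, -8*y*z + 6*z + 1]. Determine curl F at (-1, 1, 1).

(∇×F)₁ = ∂F₃/∂y − ∂F₂/∂z = 5*y - 12*z
(∇×F)₂ = ∂F₁/∂z − ∂F₃/∂x = 0
(∇×F)₃ = ∂F₂/∂x − ∂F₁/∂y = 30*x^2 + 6*x - 3
∇×F = (5*y - 12*z, 0, 30*x^2 + 6*x - 3)
At (-1, 1, 1): (-7, 0, 21).

(-7, 0, 21)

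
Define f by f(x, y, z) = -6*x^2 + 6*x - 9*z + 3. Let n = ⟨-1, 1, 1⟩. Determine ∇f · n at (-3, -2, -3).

-51

∂f/∂x = -12*x + 6
∂f/∂y = 0
∂f/∂z = -9
∇f at (-3, -2, -3) = (42, 0, -9)
∇f · n = (42)(-1) + (0)(1) + (-9)(1) = -51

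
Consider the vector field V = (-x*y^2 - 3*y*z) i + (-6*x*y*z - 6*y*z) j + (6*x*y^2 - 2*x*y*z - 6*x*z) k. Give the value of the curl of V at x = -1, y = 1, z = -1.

(-14, -17, 1)

(∇×V)₁ = ∂V₃/∂y − ∂V₂/∂z = 18*x*y - 2*x*z + 6*y
(∇×V)₂ = ∂V₁/∂z − ∂V₃/∂x = -6*y^2 + 2*y*z - 3*y + 6*z
(∇×V)₃ = ∂V₂/∂x − ∂V₁/∂y = 2*x*y - 6*y*z + 3*z
∇×V = (18*x*y - 2*x*z + 6*y, -6*y^2 + 2*y*z - 3*y + 6*z, 2*x*y - 6*y*z + 3*z)
At (-1, 1, -1): (-14, -17, 1).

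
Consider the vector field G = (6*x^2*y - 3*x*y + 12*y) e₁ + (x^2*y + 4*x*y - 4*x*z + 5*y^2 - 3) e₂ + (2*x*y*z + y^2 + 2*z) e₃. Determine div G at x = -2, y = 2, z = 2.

-44

∂G₁/∂x = 12*x*y - 3*y
∂G₂/∂y = x^2 + 4*x + 10*y
∂G₃/∂z = 2*x*y + 2
∇·G = x^2 + 14*x*y + 4*x + 7*y + 2
At (-2, 2, 2): -44.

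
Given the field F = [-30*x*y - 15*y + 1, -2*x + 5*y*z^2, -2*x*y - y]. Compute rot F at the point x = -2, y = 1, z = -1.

(13, 2, -47)

(∇×F)₁ = ∂F₃/∂y − ∂F₂/∂z = -2*x - 10*y*z - 1
(∇×F)₂ = ∂F₁/∂z − ∂F₃/∂x = 2*y
(∇×F)₃ = ∂F₂/∂x − ∂F₁/∂y = 30*x + 13
∇×F = (-2*x - 10*y*z - 1, 2*y, 30*x + 13)
At (-2, 1, -1): (13, 2, -47).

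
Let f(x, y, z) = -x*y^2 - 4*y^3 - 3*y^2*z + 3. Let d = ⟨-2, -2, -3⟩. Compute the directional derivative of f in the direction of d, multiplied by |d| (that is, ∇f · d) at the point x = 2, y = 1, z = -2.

∂f/∂x = -y^2
∂f/∂y = -2*x*y - 12*y^2 - 6*y*z
∂f/∂z = -3*y^2
∇f at (2, 1, -2) = (-1, -4, -3)
∇f · d = (-1)(-2) + (-4)(-2) + (-3)(-3) = 19

19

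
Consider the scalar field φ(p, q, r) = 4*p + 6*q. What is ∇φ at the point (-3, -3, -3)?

(4, 6, 0)

∂φ/∂p = 4
∂φ/∂q = 6
∂φ/∂r = 0
∇φ = (4, 6, 0)
At (-3, -3, -3): (4, 6, 0).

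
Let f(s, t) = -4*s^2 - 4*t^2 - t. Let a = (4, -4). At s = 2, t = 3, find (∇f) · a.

∂f/∂s = -8*s
∂f/∂t = -8*t - 1
∇f at (2, 3) = (-16, -25)
∇f · a = (-16)(4) + (-25)(-4) = 36

36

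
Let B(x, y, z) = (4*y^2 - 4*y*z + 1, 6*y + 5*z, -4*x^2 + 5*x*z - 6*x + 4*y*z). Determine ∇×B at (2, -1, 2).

(∇×B)₁ = ∂B₃/∂y − ∂B₂/∂z = 4*z - 5
(∇×B)₂ = ∂B₁/∂z − ∂B₃/∂x = 8*x - 4*y - 5*z + 6
(∇×B)₃ = ∂B₂/∂x − ∂B₁/∂y = -8*y + 4*z
∇×B = (4*z - 5, 8*x - 4*y - 5*z + 6, -8*y + 4*z)
At (2, -1, 2): (3, 16, 16).

(3, 16, 16)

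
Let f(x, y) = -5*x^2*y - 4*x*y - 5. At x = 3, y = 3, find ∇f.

∂f/∂x = -10*x*y - 4*y
∂f/∂y = -5*x^2 - 4*x
∇f = (-10*x*y - 4*y, -5*x^2 - 4*x)
At (3, 3): (-102, -57).

(-102, -57)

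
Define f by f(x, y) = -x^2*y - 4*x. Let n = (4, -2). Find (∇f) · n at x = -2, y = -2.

-40

∂f/∂x = -2*x*y - 4
∂f/∂y = -x^2
∇f at (-2, -2) = (-12, -4)
∇f · n = (-12)(4) + (-4)(-2) = -40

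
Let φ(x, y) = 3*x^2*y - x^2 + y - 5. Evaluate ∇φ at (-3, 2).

(-30, 28)

∂φ/∂x = 6*x*y - 2*x
∂φ/∂y = 3*x^2 + 1
∇φ = (6*x*y - 2*x, 3*x^2 + 1)
At (-3, 2): (-30, 28).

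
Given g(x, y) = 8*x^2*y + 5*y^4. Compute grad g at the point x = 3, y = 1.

∂g/∂x = 16*x*y
∂g/∂y = 8*x^2 + 20*y^3
∇g = (16*x*y, 8*x^2 + 20*y^3)
At (3, 1): (48, 92).

(48, 92)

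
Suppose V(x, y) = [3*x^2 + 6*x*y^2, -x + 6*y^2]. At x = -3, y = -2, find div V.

-18

∂V₁/∂x = 6*x + 6*y^2
∂V₂/∂y = 12*y
∇·V = 6*x + 6*y^2 + 12*y
At (-3, -2): -18.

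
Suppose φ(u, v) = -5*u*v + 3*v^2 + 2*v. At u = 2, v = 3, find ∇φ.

∂φ/∂u = -5*v
∂φ/∂v = -5*u + 6*v + 2
∇φ = (-5*v, -5*u + 6*v + 2)
At (2, 3): (-15, 10).

(-15, 10)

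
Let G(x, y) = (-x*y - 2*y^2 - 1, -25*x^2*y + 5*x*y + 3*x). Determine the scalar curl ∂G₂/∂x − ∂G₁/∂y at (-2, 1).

110

∂G₂/∂x = -50*x*y + 5*y + 3
∂G₁/∂y = -x - 4*y
Scalar curl = -50*x*y + x + 9*y + 3
At (-2, 1): 110.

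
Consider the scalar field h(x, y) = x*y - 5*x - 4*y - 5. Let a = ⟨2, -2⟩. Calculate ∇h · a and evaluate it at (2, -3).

∂h/∂x = y - 5
∂h/∂y = x - 4
∇h at (2, -3) = (-8, -2)
∇h · a = (-8)(2) + (-2)(-2) = -12

-12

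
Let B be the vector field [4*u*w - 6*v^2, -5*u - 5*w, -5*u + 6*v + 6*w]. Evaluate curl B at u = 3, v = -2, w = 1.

(∇×B)₁ = ∂B₃/∂v − ∂B₂/∂w = 11
(∇×B)₂ = ∂B₁/∂w − ∂B₃/∂u = 4*u + 5
(∇×B)₃ = ∂B₂/∂u − ∂B₁/∂v = 12*v - 5
∇×B = (11, 4*u + 5, 12*v - 5)
At (3, -2, 1): (11, 17, -29).

(11, 17, -29)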